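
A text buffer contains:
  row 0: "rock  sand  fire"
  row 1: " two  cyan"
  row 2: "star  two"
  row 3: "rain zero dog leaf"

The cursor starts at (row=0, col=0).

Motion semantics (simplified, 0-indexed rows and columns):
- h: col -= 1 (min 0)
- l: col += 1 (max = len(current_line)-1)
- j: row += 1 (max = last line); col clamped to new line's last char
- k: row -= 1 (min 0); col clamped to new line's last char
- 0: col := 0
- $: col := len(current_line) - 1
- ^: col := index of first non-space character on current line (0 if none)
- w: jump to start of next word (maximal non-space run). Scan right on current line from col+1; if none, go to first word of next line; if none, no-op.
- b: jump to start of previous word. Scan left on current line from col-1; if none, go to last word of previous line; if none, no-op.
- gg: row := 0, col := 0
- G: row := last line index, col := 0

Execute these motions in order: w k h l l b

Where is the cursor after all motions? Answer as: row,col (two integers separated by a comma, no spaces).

After 1 (w): row=0 col=6 char='s'
After 2 (k): row=0 col=6 char='s'
After 3 (h): row=0 col=5 char='_'
After 4 (l): row=0 col=6 char='s'
After 5 (l): row=0 col=7 char='a'
After 6 (b): row=0 col=6 char='s'

Answer: 0,6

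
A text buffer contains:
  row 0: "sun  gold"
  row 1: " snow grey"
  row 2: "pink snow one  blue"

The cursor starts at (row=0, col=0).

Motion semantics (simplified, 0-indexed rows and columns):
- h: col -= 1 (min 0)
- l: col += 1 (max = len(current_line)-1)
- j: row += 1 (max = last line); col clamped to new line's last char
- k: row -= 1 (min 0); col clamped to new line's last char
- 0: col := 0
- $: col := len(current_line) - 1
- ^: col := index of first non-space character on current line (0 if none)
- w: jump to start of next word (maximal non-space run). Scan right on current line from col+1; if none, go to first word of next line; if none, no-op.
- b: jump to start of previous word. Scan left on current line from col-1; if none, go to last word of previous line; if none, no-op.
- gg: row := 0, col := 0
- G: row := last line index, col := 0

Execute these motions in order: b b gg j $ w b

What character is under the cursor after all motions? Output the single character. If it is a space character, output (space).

Answer: g

Derivation:
After 1 (b): row=0 col=0 char='s'
After 2 (b): row=0 col=0 char='s'
After 3 (gg): row=0 col=0 char='s'
After 4 (j): row=1 col=0 char='_'
After 5 ($): row=1 col=9 char='y'
After 6 (w): row=2 col=0 char='p'
After 7 (b): row=1 col=6 char='g'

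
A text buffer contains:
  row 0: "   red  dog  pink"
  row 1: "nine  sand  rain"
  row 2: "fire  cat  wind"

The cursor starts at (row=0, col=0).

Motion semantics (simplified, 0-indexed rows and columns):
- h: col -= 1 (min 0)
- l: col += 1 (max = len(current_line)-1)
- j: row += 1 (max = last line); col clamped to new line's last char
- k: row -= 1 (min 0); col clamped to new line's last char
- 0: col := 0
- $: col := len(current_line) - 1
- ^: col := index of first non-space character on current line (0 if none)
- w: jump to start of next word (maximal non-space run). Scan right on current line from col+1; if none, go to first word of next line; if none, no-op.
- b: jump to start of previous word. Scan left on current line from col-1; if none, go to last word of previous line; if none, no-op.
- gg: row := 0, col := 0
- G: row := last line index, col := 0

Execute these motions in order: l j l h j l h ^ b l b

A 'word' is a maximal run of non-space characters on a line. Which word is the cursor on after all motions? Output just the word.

After 1 (l): row=0 col=1 char='_'
After 2 (j): row=1 col=1 char='i'
After 3 (l): row=1 col=2 char='n'
After 4 (h): row=1 col=1 char='i'
After 5 (j): row=2 col=1 char='i'
After 6 (l): row=2 col=2 char='r'
After 7 (h): row=2 col=1 char='i'
After 8 (^): row=2 col=0 char='f'
After 9 (b): row=1 col=12 char='r'
After 10 (l): row=1 col=13 char='a'
After 11 (b): row=1 col=12 char='r'

Answer: rain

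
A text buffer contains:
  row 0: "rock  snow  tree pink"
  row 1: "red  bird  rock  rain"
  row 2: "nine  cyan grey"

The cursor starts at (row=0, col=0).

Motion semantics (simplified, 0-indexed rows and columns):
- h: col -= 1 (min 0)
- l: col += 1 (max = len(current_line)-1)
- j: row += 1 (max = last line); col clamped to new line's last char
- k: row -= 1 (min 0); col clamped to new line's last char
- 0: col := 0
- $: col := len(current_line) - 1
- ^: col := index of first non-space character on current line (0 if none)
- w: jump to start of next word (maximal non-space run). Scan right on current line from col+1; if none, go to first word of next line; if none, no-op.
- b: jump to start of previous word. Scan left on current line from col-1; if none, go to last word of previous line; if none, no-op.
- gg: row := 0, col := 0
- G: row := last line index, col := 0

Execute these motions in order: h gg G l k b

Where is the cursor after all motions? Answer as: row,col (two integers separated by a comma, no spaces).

Answer: 1,0

Derivation:
After 1 (h): row=0 col=0 char='r'
After 2 (gg): row=0 col=0 char='r'
After 3 (G): row=2 col=0 char='n'
After 4 (l): row=2 col=1 char='i'
After 5 (k): row=1 col=1 char='e'
After 6 (b): row=1 col=0 char='r'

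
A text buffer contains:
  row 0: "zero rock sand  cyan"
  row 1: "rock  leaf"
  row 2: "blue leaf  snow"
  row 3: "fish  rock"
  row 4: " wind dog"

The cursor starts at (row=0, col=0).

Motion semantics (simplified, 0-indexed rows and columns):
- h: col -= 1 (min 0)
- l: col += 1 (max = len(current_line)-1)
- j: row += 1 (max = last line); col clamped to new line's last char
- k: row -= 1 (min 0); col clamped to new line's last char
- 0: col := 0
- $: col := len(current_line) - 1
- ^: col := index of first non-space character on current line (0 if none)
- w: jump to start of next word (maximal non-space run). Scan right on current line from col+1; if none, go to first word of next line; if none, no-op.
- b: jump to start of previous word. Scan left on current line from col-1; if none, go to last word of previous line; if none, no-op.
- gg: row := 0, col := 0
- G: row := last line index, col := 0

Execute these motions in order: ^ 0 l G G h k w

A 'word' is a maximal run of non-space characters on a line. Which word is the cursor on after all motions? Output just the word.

Answer: rock

Derivation:
After 1 (^): row=0 col=0 char='z'
After 2 (0): row=0 col=0 char='z'
After 3 (l): row=0 col=1 char='e'
After 4 (G): row=4 col=0 char='_'
After 5 (G): row=4 col=0 char='_'
After 6 (h): row=4 col=0 char='_'
After 7 (k): row=3 col=0 char='f'
After 8 (w): row=3 col=6 char='r'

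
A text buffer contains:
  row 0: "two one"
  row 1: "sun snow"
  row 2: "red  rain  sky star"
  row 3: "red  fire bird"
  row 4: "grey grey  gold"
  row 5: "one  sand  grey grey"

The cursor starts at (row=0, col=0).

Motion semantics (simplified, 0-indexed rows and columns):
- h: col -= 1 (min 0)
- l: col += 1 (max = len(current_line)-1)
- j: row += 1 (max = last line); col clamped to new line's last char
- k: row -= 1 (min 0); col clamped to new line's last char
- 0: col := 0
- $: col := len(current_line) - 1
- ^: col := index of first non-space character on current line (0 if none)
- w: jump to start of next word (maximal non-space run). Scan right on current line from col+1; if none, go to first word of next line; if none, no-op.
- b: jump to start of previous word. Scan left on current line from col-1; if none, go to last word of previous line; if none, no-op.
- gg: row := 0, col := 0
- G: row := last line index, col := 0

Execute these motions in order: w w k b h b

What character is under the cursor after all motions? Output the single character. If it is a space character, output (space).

After 1 (w): row=0 col=4 char='o'
After 2 (w): row=1 col=0 char='s'
After 3 (k): row=0 col=0 char='t'
After 4 (b): row=0 col=0 char='t'
After 5 (h): row=0 col=0 char='t'
After 6 (b): row=0 col=0 char='t'

Answer: t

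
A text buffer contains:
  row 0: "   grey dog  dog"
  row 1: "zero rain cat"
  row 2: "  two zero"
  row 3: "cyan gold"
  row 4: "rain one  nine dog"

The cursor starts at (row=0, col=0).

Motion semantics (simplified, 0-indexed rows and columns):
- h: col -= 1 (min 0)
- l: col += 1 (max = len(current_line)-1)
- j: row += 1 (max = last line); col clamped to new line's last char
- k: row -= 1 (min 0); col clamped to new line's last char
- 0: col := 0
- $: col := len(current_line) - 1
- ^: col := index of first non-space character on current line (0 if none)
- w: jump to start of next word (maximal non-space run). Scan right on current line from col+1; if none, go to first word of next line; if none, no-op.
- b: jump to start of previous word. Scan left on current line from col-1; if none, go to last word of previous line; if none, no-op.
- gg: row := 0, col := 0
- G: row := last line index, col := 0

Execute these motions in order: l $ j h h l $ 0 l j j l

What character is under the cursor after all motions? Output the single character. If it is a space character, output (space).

Answer: a

Derivation:
After 1 (l): row=0 col=1 char='_'
After 2 ($): row=0 col=15 char='g'
After 3 (j): row=1 col=12 char='t'
After 4 (h): row=1 col=11 char='a'
After 5 (h): row=1 col=10 char='c'
After 6 (l): row=1 col=11 char='a'
After 7 ($): row=1 col=12 char='t'
After 8 (0): row=1 col=0 char='z'
After 9 (l): row=1 col=1 char='e'
After 10 (j): row=2 col=1 char='_'
After 11 (j): row=3 col=1 char='y'
After 12 (l): row=3 col=2 char='a'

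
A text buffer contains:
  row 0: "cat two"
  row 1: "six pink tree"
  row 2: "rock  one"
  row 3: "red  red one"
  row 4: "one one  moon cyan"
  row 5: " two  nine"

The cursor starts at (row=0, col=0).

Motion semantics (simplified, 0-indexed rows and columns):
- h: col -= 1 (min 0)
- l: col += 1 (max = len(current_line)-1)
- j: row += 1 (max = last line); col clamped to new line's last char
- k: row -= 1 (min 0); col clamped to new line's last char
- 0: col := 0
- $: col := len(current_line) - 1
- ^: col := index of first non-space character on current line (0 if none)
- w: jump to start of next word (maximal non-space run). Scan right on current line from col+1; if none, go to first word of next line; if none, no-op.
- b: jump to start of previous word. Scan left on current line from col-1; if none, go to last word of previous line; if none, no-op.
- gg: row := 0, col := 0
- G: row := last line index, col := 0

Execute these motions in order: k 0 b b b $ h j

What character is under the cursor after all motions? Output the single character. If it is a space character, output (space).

After 1 (k): row=0 col=0 char='c'
After 2 (0): row=0 col=0 char='c'
After 3 (b): row=0 col=0 char='c'
After 4 (b): row=0 col=0 char='c'
After 5 (b): row=0 col=0 char='c'
After 6 ($): row=0 col=6 char='o'
After 7 (h): row=0 col=5 char='w'
After 8 (j): row=1 col=5 char='i'

Answer: i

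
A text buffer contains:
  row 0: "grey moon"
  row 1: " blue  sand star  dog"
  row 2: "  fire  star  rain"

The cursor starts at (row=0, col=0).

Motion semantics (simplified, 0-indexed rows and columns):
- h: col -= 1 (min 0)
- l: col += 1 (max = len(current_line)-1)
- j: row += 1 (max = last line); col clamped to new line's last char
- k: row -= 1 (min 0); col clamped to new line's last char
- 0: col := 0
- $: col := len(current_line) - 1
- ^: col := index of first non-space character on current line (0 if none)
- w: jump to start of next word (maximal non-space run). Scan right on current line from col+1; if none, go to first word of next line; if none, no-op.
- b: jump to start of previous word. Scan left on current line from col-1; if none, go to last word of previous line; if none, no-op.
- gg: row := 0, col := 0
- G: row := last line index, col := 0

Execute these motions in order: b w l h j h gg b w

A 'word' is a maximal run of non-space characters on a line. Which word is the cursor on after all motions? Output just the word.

Answer: moon

Derivation:
After 1 (b): row=0 col=0 char='g'
After 2 (w): row=0 col=5 char='m'
After 3 (l): row=0 col=6 char='o'
After 4 (h): row=0 col=5 char='m'
After 5 (j): row=1 col=5 char='_'
After 6 (h): row=1 col=4 char='e'
After 7 (gg): row=0 col=0 char='g'
After 8 (b): row=0 col=0 char='g'
After 9 (w): row=0 col=5 char='m'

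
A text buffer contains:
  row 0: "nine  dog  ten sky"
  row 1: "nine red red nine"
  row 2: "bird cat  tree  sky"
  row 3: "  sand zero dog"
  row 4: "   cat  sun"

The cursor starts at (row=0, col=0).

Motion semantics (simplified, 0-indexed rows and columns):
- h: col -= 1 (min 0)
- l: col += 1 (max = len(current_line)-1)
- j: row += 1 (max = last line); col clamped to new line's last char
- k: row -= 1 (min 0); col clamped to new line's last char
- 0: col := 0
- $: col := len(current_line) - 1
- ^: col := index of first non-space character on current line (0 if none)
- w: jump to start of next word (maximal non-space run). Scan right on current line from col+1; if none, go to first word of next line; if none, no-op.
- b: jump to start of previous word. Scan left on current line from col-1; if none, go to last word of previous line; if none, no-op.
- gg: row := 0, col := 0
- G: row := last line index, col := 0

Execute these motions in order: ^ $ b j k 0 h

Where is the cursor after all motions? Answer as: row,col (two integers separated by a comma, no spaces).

After 1 (^): row=0 col=0 char='n'
After 2 ($): row=0 col=17 char='y'
After 3 (b): row=0 col=15 char='s'
After 4 (j): row=1 col=15 char='n'
After 5 (k): row=0 col=15 char='s'
After 6 (0): row=0 col=0 char='n'
After 7 (h): row=0 col=0 char='n'

Answer: 0,0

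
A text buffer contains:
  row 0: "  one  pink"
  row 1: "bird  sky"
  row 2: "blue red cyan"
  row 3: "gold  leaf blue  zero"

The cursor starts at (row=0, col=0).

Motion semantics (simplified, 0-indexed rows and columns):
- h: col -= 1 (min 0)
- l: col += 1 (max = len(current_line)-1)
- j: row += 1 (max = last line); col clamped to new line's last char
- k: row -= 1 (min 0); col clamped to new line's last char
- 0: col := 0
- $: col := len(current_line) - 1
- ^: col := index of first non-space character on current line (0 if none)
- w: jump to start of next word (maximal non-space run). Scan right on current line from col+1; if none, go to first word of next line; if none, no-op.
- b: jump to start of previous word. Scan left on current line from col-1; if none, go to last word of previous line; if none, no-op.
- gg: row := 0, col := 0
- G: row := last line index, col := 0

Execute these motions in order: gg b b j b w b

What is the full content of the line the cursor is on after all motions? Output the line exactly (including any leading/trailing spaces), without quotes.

Answer:   one  pink

Derivation:
After 1 (gg): row=0 col=0 char='_'
After 2 (b): row=0 col=0 char='_'
After 3 (b): row=0 col=0 char='_'
After 4 (j): row=1 col=0 char='b'
After 5 (b): row=0 col=7 char='p'
After 6 (w): row=1 col=0 char='b'
After 7 (b): row=0 col=7 char='p'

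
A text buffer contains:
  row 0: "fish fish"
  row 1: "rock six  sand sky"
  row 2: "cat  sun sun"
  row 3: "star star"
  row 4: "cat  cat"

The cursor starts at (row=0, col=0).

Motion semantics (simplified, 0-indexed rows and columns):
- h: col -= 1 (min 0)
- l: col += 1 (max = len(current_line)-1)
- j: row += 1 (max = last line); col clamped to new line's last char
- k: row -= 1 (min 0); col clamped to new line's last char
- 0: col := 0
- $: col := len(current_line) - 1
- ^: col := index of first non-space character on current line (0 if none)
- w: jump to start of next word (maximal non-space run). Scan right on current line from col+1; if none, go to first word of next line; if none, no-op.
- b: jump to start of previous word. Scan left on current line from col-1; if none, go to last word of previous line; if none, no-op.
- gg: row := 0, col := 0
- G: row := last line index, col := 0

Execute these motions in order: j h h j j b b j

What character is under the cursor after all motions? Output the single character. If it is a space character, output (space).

Answer: s

Derivation:
After 1 (j): row=1 col=0 char='r'
After 2 (h): row=1 col=0 char='r'
After 3 (h): row=1 col=0 char='r'
After 4 (j): row=2 col=0 char='c'
After 5 (j): row=3 col=0 char='s'
After 6 (b): row=2 col=9 char='s'
After 7 (b): row=2 col=5 char='s'
After 8 (j): row=3 col=5 char='s'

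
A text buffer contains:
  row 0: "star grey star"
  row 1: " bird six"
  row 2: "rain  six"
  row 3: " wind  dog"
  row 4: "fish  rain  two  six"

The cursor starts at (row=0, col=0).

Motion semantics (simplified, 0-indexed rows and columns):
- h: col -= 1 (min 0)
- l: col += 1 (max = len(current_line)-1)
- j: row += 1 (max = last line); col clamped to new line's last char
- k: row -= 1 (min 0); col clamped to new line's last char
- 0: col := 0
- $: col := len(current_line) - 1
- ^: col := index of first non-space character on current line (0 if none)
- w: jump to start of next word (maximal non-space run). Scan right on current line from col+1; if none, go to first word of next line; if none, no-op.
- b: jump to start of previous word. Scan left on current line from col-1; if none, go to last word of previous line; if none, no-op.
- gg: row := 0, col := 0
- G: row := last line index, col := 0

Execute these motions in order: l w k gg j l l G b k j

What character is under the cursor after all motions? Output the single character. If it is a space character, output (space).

Answer: d

Derivation:
After 1 (l): row=0 col=1 char='t'
After 2 (w): row=0 col=5 char='g'
After 3 (k): row=0 col=5 char='g'
After 4 (gg): row=0 col=0 char='s'
After 5 (j): row=1 col=0 char='_'
After 6 (l): row=1 col=1 char='b'
After 7 (l): row=1 col=2 char='i'
After 8 (G): row=4 col=0 char='f'
After 9 (b): row=3 col=7 char='d'
After 10 (k): row=2 col=7 char='i'
After 11 (j): row=3 col=7 char='d'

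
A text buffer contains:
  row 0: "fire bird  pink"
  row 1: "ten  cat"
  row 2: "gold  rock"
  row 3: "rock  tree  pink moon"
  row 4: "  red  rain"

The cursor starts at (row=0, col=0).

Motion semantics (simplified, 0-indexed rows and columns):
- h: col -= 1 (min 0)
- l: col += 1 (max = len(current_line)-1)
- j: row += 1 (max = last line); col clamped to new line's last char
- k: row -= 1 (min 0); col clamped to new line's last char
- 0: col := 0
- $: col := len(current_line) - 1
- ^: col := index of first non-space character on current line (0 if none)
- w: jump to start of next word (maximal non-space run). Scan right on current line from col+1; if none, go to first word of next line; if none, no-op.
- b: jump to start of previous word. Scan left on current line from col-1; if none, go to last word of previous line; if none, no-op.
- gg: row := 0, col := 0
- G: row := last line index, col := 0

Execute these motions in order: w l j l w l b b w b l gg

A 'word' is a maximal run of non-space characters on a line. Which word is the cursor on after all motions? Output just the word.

Answer: fire

Derivation:
After 1 (w): row=0 col=5 char='b'
After 2 (l): row=0 col=6 char='i'
After 3 (j): row=1 col=6 char='a'
After 4 (l): row=1 col=7 char='t'
After 5 (w): row=2 col=0 char='g'
After 6 (l): row=2 col=1 char='o'
After 7 (b): row=2 col=0 char='g'
After 8 (b): row=1 col=5 char='c'
After 9 (w): row=2 col=0 char='g'
After 10 (b): row=1 col=5 char='c'
After 11 (l): row=1 col=6 char='a'
After 12 (gg): row=0 col=0 char='f'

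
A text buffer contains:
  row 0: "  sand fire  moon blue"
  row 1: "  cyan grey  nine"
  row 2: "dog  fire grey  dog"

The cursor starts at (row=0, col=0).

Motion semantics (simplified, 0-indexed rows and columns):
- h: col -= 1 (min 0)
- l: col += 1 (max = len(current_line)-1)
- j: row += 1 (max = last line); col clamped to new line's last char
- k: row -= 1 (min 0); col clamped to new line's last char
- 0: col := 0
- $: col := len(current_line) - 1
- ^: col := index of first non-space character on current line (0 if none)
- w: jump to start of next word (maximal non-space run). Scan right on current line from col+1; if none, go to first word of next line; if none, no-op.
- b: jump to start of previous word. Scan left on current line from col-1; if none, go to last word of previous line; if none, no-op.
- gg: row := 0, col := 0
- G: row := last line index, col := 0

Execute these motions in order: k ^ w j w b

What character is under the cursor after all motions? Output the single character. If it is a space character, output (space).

Answer: g

Derivation:
After 1 (k): row=0 col=0 char='_'
After 2 (^): row=0 col=2 char='s'
After 3 (w): row=0 col=7 char='f'
After 4 (j): row=1 col=7 char='g'
After 5 (w): row=1 col=13 char='n'
After 6 (b): row=1 col=7 char='g'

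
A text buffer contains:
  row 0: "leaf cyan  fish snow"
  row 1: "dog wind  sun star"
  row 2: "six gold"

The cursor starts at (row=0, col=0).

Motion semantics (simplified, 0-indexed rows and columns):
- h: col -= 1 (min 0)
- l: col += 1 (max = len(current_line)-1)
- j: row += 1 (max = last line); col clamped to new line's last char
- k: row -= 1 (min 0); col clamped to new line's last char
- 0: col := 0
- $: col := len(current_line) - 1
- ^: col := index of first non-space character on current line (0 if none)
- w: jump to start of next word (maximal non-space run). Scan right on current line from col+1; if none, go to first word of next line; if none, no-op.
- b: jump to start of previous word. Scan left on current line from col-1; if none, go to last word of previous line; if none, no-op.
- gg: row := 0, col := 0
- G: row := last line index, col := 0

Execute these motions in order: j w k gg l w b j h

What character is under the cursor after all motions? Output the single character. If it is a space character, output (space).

After 1 (j): row=1 col=0 char='d'
After 2 (w): row=1 col=4 char='w'
After 3 (k): row=0 col=4 char='_'
After 4 (gg): row=0 col=0 char='l'
After 5 (l): row=0 col=1 char='e'
After 6 (w): row=0 col=5 char='c'
After 7 (b): row=0 col=0 char='l'
After 8 (j): row=1 col=0 char='d'
After 9 (h): row=1 col=0 char='d'

Answer: d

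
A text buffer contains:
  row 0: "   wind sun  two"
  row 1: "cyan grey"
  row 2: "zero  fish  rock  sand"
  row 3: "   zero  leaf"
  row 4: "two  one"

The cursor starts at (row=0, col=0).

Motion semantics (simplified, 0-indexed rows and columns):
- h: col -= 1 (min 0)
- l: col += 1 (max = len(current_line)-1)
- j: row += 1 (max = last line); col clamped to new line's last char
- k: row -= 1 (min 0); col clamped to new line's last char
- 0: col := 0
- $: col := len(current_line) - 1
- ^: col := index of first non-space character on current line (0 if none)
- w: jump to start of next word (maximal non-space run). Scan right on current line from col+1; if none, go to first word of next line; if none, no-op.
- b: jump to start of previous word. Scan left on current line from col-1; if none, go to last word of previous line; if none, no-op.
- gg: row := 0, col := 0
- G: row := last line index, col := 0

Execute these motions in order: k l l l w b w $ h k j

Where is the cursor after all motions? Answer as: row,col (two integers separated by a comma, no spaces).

After 1 (k): row=0 col=0 char='_'
After 2 (l): row=0 col=1 char='_'
After 3 (l): row=0 col=2 char='_'
After 4 (l): row=0 col=3 char='w'
After 5 (w): row=0 col=8 char='s'
After 6 (b): row=0 col=3 char='w'
After 7 (w): row=0 col=8 char='s'
After 8 ($): row=0 col=15 char='o'
After 9 (h): row=0 col=14 char='w'
After 10 (k): row=0 col=14 char='w'
After 11 (j): row=1 col=8 char='y'

Answer: 1,8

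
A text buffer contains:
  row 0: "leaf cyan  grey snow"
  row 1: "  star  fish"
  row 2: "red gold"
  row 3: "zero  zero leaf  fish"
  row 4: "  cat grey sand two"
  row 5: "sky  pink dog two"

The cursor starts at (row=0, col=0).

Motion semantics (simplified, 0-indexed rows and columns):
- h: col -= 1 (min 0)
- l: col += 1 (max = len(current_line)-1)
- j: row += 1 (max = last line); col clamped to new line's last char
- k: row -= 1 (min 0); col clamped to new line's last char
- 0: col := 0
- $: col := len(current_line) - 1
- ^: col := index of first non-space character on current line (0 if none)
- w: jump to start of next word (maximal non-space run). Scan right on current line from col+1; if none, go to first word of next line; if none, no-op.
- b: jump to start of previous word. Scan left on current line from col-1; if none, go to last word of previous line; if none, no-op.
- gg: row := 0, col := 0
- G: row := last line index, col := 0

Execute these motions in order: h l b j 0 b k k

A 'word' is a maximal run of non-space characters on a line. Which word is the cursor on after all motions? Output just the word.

Answer: snow

Derivation:
After 1 (h): row=0 col=0 char='l'
After 2 (l): row=0 col=1 char='e'
After 3 (b): row=0 col=0 char='l'
After 4 (j): row=1 col=0 char='_'
After 5 (0): row=1 col=0 char='_'
After 6 (b): row=0 col=16 char='s'
After 7 (k): row=0 col=16 char='s'
After 8 (k): row=0 col=16 char='s'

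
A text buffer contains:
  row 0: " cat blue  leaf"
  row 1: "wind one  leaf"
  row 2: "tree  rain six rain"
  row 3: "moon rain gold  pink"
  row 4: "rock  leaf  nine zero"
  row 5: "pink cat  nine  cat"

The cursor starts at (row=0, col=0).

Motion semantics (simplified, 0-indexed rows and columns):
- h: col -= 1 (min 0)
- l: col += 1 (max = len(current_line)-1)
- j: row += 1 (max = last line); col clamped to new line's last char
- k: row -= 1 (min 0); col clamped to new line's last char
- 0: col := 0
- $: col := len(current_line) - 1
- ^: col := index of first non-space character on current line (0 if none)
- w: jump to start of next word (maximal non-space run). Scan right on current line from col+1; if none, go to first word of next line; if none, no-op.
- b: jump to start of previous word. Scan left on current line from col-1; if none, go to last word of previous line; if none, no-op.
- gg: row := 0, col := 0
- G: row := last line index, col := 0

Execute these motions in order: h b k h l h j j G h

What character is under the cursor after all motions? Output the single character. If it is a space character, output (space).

After 1 (h): row=0 col=0 char='_'
After 2 (b): row=0 col=0 char='_'
After 3 (k): row=0 col=0 char='_'
After 4 (h): row=0 col=0 char='_'
After 5 (l): row=0 col=1 char='c'
After 6 (h): row=0 col=0 char='_'
After 7 (j): row=1 col=0 char='w'
After 8 (j): row=2 col=0 char='t'
After 9 (G): row=5 col=0 char='p'
After 10 (h): row=5 col=0 char='p'

Answer: p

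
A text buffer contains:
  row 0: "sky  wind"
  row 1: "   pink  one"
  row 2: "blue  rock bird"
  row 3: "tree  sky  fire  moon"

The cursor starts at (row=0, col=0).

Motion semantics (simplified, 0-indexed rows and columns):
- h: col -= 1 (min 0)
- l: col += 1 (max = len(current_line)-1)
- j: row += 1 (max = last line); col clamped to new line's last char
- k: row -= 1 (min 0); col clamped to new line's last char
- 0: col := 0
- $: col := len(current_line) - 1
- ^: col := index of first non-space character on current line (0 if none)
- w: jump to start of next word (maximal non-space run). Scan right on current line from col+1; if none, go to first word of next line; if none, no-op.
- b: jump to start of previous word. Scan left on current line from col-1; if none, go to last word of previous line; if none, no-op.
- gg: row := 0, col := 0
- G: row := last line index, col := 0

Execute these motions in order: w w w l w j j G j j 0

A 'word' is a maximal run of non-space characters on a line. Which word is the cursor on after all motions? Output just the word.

After 1 (w): row=0 col=5 char='w'
After 2 (w): row=1 col=3 char='p'
After 3 (w): row=1 col=9 char='o'
After 4 (l): row=1 col=10 char='n'
After 5 (w): row=2 col=0 char='b'
After 6 (j): row=3 col=0 char='t'
After 7 (j): row=3 col=0 char='t'
After 8 (G): row=3 col=0 char='t'
After 9 (j): row=3 col=0 char='t'
After 10 (j): row=3 col=0 char='t'
After 11 (0): row=3 col=0 char='t'

Answer: tree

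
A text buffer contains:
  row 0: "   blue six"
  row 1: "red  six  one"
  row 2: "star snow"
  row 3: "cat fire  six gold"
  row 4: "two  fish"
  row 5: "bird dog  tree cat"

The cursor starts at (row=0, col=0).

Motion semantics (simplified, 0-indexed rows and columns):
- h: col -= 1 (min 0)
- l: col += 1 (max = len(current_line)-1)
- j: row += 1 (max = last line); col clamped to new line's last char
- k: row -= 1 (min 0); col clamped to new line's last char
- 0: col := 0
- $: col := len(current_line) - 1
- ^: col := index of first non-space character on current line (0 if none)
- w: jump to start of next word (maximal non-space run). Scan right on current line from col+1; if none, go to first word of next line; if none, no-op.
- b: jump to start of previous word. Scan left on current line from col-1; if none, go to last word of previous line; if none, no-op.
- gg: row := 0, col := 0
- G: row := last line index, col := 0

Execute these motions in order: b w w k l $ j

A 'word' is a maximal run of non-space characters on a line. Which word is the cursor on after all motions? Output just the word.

Answer: one

Derivation:
After 1 (b): row=0 col=0 char='_'
After 2 (w): row=0 col=3 char='b'
After 3 (w): row=0 col=8 char='s'
After 4 (k): row=0 col=8 char='s'
After 5 (l): row=0 col=9 char='i'
After 6 ($): row=0 col=10 char='x'
After 7 (j): row=1 col=10 char='o'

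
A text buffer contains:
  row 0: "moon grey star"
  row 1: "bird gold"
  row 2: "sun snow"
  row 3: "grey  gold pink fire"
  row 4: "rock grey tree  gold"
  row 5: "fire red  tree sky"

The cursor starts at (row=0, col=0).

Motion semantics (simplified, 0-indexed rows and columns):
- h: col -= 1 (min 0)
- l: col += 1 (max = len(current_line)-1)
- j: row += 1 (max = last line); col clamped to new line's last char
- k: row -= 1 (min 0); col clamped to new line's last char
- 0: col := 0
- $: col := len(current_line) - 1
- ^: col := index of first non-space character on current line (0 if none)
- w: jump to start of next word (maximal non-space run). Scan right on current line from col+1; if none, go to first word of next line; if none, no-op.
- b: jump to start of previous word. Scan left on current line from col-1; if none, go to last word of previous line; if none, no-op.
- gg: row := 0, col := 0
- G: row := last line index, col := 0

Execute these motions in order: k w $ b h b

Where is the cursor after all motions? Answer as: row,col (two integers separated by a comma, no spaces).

After 1 (k): row=0 col=0 char='m'
After 2 (w): row=0 col=5 char='g'
After 3 ($): row=0 col=13 char='r'
After 4 (b): row=0 col=10 char='s'
After 5 (h): row=0 col=9 char='_'
After 6 (b): row=0 col=5 char='g'

Answer: 0,5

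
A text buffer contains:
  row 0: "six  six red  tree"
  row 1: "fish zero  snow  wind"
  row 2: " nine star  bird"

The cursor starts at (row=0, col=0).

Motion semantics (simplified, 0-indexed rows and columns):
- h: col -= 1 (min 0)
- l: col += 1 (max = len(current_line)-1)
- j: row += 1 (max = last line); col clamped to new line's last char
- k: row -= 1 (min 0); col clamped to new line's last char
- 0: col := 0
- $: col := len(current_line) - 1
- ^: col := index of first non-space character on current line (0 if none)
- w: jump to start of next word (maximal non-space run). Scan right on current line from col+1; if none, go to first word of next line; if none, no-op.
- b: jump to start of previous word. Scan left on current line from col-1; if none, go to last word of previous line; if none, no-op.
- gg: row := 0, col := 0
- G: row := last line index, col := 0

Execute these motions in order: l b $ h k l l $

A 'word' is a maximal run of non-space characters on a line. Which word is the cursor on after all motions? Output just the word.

Answer: tree

Derivation:
After 1 (l): row=0 col=1 char='i'
After 2 (b): row=0 col=0 char='s'
After 3 ($): row=0 col=17 char='e'
After 4 (h): row=0 col=16 char='e'
After 5 (k): row=0 col=16 char='e'
After 6 (l): row=0 col=17 char='e'
After 7 (l): row=0 col=17 char='e'
After 8 ($): row=0 col=17 char='e'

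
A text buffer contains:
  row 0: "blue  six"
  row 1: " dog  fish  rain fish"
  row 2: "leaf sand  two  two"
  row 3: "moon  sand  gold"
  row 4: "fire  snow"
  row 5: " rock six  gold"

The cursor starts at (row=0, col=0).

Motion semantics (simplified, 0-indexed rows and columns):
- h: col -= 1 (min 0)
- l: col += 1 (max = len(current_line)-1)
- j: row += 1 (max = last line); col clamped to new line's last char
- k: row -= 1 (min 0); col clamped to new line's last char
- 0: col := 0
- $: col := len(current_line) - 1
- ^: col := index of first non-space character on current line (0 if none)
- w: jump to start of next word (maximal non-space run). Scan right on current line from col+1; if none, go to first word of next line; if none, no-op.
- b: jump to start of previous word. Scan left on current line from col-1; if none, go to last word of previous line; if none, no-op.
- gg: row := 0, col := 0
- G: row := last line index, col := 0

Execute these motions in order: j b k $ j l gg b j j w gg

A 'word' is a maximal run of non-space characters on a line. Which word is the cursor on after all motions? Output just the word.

After 1 (j): row=1 col=0 char='_'
After 2 (b): row=0 col=6 char='s'
After 3 (k): row=0 col=6 char='s'
After 4 ($): row=0 col=8 char='x'
After 5 (j): row=1 col=8 char='s'
After 6 (l): row=1 col=9 char='h'
After 7 (gg): row=0 col=0 char='b'
After 8 (b): row=0 col=0 char='b'
After 9 (j): row=1 col=0 char='_'
After 10 (j): row=2 col=0 char='l'
After 11 (w): row=2 col=5 char='s'
After 12 (gg): row=0 col=0 char='b'

Answer: blue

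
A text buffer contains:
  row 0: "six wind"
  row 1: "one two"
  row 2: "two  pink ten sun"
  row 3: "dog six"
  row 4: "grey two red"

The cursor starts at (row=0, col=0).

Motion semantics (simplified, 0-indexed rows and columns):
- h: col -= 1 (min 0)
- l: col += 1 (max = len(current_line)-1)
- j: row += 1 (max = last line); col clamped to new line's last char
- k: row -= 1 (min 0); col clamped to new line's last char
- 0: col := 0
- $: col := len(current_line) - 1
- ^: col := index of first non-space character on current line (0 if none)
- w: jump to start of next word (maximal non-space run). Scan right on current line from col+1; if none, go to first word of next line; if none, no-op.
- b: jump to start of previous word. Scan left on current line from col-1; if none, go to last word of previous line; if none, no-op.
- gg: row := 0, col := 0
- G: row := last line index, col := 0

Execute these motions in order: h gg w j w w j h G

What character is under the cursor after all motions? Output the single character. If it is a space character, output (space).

After 1 (h): row=0 col=0 char='s'
After 2 (gg): row=0 col=0 char='s'
After 3 (w): row=0 col=4 char='w'
After 4 (j): row=1 col=4 char='t'
After 5 (w): row=2 col=0 char='t'
After 6 (w): row=2 col=5 char='p'
After 7 (j): row=3 col=5 char='i'
After 8 (h): row=3 col=4 char='s'
After 9 (G): row=4 col=0 char='g'

Answer: g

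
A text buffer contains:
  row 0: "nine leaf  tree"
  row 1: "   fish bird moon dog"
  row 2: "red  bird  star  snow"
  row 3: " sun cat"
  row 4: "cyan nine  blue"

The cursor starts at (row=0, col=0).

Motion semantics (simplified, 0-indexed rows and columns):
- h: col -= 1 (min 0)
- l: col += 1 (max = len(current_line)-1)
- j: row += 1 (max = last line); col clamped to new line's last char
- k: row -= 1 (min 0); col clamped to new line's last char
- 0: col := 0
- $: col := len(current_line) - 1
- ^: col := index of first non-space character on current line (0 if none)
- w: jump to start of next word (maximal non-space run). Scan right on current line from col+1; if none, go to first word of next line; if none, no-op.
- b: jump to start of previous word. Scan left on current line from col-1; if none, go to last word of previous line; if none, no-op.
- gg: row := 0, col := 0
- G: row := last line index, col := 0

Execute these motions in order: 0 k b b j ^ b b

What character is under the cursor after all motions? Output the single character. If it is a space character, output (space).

Answer: l

Derivation:
After 1 (0): row=0 col=0 char='n'
After 2 (k): row=0 col=0 char='n'
After 3 (b): row=0 col=0 char='n'
After 4 (b): row=0 col=0 char='n'
After 5 (j): row=1 col=0 char='_'
After 6 (^): row=1 col=3 char='f'
After 7 (b): row=0 col=11 char='t'
After 8 (b): row=0 col=5 char='l'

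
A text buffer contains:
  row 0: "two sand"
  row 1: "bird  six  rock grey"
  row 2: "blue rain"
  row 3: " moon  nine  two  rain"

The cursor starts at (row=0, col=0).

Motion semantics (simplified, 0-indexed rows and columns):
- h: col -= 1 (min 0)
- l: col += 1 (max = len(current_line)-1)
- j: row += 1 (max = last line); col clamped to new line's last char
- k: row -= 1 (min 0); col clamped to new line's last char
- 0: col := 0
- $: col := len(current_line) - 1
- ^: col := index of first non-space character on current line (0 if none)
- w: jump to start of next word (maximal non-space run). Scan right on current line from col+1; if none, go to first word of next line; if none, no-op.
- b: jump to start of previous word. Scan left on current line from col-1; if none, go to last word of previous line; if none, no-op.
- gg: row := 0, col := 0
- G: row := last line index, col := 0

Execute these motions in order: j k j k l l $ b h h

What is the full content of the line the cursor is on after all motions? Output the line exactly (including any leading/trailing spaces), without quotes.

After 1 (j): row=1 col=0 char='b'
After 2 (k): row=0 col=0 char='t'
After 3 (j): row=1 col=0 char='b'
After 4 (k): row=0 col=0 char='t'
After 5 (l): row=0 col=1 char='w'
After 6 (l): row=0 col=2 char='o'
After 7 ($): row=0 col=7 char='d'
After 8 (b): row=0 col=4 char='s'
After 9 (h): row=0 col=3 char='_'
After 10 (h): row=0 col=2 char='o'

Answer: two sand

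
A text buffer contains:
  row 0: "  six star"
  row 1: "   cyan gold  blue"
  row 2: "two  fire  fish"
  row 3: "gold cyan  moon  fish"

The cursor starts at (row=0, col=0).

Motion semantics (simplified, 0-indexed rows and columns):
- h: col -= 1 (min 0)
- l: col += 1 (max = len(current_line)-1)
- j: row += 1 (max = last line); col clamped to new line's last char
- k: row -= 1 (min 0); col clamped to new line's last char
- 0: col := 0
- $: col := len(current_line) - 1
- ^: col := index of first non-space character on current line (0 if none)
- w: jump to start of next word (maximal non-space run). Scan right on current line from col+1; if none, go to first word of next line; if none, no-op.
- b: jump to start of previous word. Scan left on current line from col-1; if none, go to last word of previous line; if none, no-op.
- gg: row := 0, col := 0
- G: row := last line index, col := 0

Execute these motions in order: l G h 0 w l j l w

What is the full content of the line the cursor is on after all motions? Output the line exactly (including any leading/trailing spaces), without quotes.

After 1 (l): row=0 col=1 char='_'
After 2 (G): row=3 col=0 char='g'
After 3 (h): row=3 col=0 char='g'
After 4 (0): row=3 col=0 char='g'
After 5 (w): row=3 col=5 char='c'
After 6 (l): row=3 col=6 char='y'
After 7 (j): row=3 col=6 char='y'
After 8 (l): row=3 col=7 char='a'
After 9 (w): row=3 col=11 char='m'

Answer: gold cyan  moon  fish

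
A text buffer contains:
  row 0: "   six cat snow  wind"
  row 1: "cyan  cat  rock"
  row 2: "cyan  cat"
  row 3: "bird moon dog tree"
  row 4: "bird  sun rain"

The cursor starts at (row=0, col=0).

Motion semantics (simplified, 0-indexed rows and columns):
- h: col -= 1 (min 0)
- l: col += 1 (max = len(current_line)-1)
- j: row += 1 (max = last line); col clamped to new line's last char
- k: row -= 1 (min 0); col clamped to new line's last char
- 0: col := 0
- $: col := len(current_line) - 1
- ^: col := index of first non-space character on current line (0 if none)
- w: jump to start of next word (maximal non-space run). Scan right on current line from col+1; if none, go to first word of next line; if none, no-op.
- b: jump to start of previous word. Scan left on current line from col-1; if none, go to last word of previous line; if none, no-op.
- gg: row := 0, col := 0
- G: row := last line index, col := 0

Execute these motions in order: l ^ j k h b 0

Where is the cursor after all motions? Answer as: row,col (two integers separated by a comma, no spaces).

After 1 (l): row=0 col=1 char='_'
After 2 (^): row=0 col=3 char='s'
After 3 (j): row=1 col=3 char='n'
After 4 (k): row=0 col=3 char='s'
After 5 (h): row=0 col=2 char='_'
After 6 (b): row=0 col=2 char='_'
After 7 (0): row=0 col=0 char='_'

Answer: 0,0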